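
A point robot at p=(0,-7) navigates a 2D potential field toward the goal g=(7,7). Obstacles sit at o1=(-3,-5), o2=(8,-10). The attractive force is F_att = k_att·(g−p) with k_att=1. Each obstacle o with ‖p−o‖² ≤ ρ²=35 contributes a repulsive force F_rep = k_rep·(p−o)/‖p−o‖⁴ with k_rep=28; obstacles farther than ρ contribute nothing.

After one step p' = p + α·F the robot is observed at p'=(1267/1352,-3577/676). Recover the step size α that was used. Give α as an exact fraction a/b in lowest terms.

α = 1/8

F_att = 1·(g−p) = 1·(7,14) = (7.0000,14.0000)
o1: d²=13 ≤ ρ²=35; F_rep = 28·(3,-2)/13² = (0.4970,-0.3314)
o2: d²=73 > ρ²=35 → inactive
F = F_att + ΣF_rep = (7.4970,13.6686)
Δp = p'−p = (0.9371,1.7086); α = Δx/Fx = (1267/1352) / (1267/169) = 1/8
check: Δy/Fy = (1155/676) / (2310/169) = 1/8 ✓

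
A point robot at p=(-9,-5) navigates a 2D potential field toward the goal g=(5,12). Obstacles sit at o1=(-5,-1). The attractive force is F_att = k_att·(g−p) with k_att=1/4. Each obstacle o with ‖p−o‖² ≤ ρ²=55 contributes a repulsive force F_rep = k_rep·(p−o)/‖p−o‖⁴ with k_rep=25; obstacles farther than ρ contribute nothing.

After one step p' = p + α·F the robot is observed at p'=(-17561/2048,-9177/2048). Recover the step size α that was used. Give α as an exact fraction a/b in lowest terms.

α = 1/8

F_att = 1/4·(g−p) = 1/4·(14,17) = (3.5000,4.2500)
o1: d²=32 ≤ ρ²=55; F_rep = 25·(-4,-4)/32² = (-0.0977,-0.0977)
F = F_att + ΣF_rep = (3.4023,4.1523)
Δp = p'−p = (0.4253,0.5190); α = Δx/Fx = (871/2048) / (871/256) = 1/8
check: Δy/Fy = (1063/2048) / (1063/256) = 1/8 ✓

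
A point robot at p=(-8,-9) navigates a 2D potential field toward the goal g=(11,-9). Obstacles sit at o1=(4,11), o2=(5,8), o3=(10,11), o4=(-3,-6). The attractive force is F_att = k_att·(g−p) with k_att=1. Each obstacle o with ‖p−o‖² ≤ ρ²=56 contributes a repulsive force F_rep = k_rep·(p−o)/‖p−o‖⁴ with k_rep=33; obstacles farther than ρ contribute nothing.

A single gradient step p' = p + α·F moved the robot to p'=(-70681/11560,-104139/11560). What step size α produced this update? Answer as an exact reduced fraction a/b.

α = 1/10

F_att = 1·(g−p) = 1·(19,0) = (19.0000,0.0000)
o1: d²=544 > ρ²=56 → inactive
o2: d²=458 > ρ²=56 → inactive
o3: d²=724 > ρ²=56 → inactive
o4: d²=34 ≤ ρ²=56; F_rep = 33·(-5,-3)/34² = (-0.1427,-0.0856)
F = F_att + ΣF_rep = (18.8573,-0.0856)
Δp = p'−p = (1.8857,-0.0086); α = Δx/Fx = (21799/11560) / (21799/1156) = 1/10
check: Δy/Fy = (-99/11560) / (-99/1156) = 1/10 ✓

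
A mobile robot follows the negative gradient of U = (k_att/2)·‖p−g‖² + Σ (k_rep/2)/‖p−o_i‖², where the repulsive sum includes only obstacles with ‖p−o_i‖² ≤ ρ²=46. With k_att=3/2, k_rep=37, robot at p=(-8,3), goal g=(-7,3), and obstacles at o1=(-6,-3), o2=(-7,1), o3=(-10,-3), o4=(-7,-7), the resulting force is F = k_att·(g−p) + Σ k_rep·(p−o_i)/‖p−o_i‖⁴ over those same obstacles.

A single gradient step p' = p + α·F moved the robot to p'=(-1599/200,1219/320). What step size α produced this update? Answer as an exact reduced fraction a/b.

F_att = 3/2·(g−p) = 3/2·(1,0) = (1.5000,0.0000)
o1: d²=40 ≤ ρ²=46; F_rep = 37·(-2,6)/40² = (-0.0462,0.1388)
o2: d²=5 ≤ ρ²=46; F_rep = 37·(-1,2)/5² = (-1.4800,2.9600)
o3: d²=40 ≤ ρ²=46; F_rep = 37·(2,6)/40² = (0.0462,0.1388)
o4: d²=101 > ρ²=46 → inactive
F = F_att + ΣF_rep = (0.0200,3.2375)
Δp = p'−p = (0.0050,0.8094); α = Δx/Fx = (1/200) / (1/50) = 1/4
check: Δy/Fy = (259/320) / (259/80) = 1/4 ✓

α = 1/4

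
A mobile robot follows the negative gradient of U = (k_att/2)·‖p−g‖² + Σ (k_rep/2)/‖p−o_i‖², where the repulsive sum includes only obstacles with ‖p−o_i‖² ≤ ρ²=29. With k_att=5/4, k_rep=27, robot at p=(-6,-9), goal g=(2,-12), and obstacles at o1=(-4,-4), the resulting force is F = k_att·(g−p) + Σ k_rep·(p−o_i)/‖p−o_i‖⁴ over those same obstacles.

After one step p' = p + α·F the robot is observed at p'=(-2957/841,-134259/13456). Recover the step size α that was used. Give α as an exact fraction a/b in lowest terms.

F_att = 5/4·(g−p) = 5/4·(8,-3) = (10.0000,-3.7500)
o1: d²=29 ≤ ρ²=29; F_rep = 27·(-2,-5)/29² = (-0.0642,-0.1605)
F = F_att + ΣF_rep = (9.9358,-3.9105)
Δp = p'−p = (2.4839,-0.9776); α = Δx/Fx = (2089/841) / (8356/841) = 1/4
check: Δy/Fy = (-13155/13456) / (-13155/3364) = 1/4 ✓

α = 1/4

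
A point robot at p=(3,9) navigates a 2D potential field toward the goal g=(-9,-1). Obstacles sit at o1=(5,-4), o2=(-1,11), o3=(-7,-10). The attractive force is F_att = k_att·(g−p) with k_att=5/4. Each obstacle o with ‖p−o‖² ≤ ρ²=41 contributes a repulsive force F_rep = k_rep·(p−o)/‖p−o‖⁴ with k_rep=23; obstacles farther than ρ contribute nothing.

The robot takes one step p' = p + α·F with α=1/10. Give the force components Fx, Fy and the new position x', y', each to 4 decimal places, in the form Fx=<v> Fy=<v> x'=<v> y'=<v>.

Fx=-14.7700 Fy=-12.6150 x'=1.5230 y'=7.7385

F_att = 5/4·(g−p) = 5/4·(-12,-10) = (-15.0000,-12.5000)
o1: d²=173 > ρ²=41 → inactive
o2: d²=20 ≤ ρ²=41; F_rep = 23·(4,-2)/20² = (0.2300,-0.1150)
o3: d²=461 > ρ²=41 → inactive
F = F_att + ΣF_rep = (-14.7700,-12.6150)
p' = p + 1/10·F = (1.5230,7.7385)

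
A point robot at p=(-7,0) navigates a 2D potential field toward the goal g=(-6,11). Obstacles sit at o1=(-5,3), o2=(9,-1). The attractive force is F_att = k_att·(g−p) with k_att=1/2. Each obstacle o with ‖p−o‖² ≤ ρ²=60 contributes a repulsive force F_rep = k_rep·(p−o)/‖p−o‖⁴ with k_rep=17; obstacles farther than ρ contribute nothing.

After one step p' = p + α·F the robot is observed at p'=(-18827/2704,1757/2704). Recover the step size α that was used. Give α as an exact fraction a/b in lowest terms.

α = 1/8

F_att = 1/2·(g−p) = 1/2·(1,11) = (0.5000,5.5000)
o1: d²=13 ≤ ρ²=60; F_rep = 17·(-2,-3)/13² = (-0.2012,-0.3018)
o2: d²=257 > ρ²=60 → inactive
F = F_att + ΣF_rep = (0.2988,5.1982)
Δp = p'−p = (0.0374,0.6498); α = Δx/Fx = (101/2704) / (101/338) = 1/8
check: Δy/Fy = (1757/2704) / (1757/338) = 1/8 ✓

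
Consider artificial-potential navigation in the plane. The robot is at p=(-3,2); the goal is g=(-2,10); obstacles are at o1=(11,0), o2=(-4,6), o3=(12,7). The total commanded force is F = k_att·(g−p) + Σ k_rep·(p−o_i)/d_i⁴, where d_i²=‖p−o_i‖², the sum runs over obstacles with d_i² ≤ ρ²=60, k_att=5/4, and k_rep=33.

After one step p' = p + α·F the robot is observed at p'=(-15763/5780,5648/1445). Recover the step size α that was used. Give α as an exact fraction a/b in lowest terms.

α = 1/5

F_att = 5/4·(g−p) = 5/4·(1,8) = (1.2500,10.0000)
o1: d²=200 > ρ²=60 → inactive
o2: d²=17 ≤ ρ²=60; F_rep = 33·(1,-4)/17² = (0.1142,-0.4567)
o3: d²=250 > ρ²=60 → inactive
F = F_att + ΣF_rep = (1.3642,9.5433)
Δp = p'−p = (0.2728,1.9087); α = Δx/Fx = (1577/5780) / (1577/1156) = 1/5
check: Δy/Fy = (2758/1445) / (2758/289) = 1/5 ✓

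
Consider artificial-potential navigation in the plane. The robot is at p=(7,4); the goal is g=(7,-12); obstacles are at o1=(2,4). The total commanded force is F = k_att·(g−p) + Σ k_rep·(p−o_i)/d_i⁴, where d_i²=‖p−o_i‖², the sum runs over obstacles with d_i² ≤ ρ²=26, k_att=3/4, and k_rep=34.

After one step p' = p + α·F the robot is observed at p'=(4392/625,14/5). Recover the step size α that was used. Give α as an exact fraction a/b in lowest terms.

α = 1/10

F_att = 3/4·(g−p) = 3/4·(0,-16) = (0.0000,-12.0000)
o1: d²=25 ≤ ρ²=26; F_rep = 34·(5,0)/25² = (0.2720,0.0000)
F = F_att + ΣF_rep = (0.2720,-12.0000)
Δp = p'−p = (0.0272,-1.2000); α = Δx/Fx = (17/625) / (34/125) = 1/10
check: Δy/Fy = (-6/5) / (-12) = 1/10 ✓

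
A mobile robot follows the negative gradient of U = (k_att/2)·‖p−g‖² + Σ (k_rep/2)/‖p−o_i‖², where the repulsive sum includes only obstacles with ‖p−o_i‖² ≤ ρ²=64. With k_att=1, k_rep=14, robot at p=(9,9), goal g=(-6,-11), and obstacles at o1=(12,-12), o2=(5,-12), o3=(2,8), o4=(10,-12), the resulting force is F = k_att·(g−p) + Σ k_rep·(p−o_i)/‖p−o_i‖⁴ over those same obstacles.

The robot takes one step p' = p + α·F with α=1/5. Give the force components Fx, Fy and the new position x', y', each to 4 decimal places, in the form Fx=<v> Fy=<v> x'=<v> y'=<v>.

F_att = 1·(g−p) = 1·(-15,-20) = (-15.0000,-20.0000)
o1: d²=450 > ρ²=64 → inactive
o2: d²=457 > ρ²=64 → inactive
o3: d²=50 ≤ ρ²=64; F_rep = 14·(7,1)/50² = (0.0392,0.0056)
o4: d²=442 > ρ²=64 → inactive
F = F_att + ΣF_rep = (-14.9608,-19.9944)
p' = p + 1/5·F = (6.0078,5.0011)

Fx=-14.9608 Fy=-19.9944 x'=6.0078 y'=5.0011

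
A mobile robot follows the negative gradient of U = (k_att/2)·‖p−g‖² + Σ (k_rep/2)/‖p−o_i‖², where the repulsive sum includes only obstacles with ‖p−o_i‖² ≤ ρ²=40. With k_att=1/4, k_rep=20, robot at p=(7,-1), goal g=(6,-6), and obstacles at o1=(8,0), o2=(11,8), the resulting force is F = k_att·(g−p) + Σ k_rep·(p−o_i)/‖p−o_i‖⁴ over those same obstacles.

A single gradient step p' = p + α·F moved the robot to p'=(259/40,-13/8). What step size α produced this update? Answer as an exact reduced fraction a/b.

F_att = 1/4·(g−p) = 1/4·(-1,-5) = (-0.2500,-1.2500)
o1: d²=2 ≤ ρ²=40; F_rep = 20·(-1,-1)/2² = (-5.0000,-5.0000)
o2: d²=97 > ρ²=40 → inactive
F = F_att + ΣF_rep = (-5.2500,-6.2500)
Δp = p'−p = (-0.5250,-0.6250); α = Δx/Fx = (-21/40) / (-21/4) = 1/10
check: Δy/Fy = (-5/8) / (-25/4) = 1/10 ✓

α = 1/10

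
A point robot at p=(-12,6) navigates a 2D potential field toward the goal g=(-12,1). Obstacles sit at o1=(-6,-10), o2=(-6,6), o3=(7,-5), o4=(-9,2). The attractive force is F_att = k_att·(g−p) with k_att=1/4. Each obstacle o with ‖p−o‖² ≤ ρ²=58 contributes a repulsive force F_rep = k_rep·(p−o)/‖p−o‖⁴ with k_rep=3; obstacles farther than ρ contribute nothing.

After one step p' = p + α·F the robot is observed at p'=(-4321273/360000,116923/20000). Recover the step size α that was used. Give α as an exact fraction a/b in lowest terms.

α = 1/8

F_att = 1/4·(g−p) = 1/4·(0,-5) = (0.0000,-1.2500)
o1: d²=292 > ρ²=58 → inactive
o2: d²=36 ≤ ρ²=58; F_rep = 3·(-6,0)/36² = (-0.0139,0.0000)
o3: d²=482 > ρ²=58 → inactive
o4: d²=25 ≤ ρ²=58; F_rep = 3·(-3,4)/25² = (-0.0144,0.0192)
F = F_att + ΣF_rep = (-0.0283,-1.2308)
Δp = p'−p = (-0.0035,-0.1538); α = Δx/Fx = (-1273/360000) / (-1273/45000) = 1/8
check: Δy/Fy = (-3077/20000) / (-3077/2500) = 1/8 ✓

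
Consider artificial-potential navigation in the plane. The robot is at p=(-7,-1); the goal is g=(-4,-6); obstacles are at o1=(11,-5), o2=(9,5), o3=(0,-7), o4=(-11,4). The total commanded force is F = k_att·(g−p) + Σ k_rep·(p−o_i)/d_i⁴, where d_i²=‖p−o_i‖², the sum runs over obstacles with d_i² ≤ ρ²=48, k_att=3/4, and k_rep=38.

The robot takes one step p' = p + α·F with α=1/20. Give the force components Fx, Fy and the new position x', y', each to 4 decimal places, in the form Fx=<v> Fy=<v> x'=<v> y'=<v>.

F_att = 3/4·(g−p) = 3/4·(3,-5) = (2.2500,-3.7500)
o1: d²=340 > ρ²=48 → inactive
o2: d²=292 > ρ²=48 → inactive
o3: d²=85 > ρ²=48 → inactive
o4: d²=41 ≤ ρ²=48; F_rep = 38·(4,-5)/41² = (0.0904,-0.1130)
F = F_att + ΣF_rep = (2.3404,-3.8630)
p' = p + 1/20·F = (-6.8830,-1.1932)

Fx=2.3404 Fy=-3.8630 x'=-6.8830 y'=-1.1932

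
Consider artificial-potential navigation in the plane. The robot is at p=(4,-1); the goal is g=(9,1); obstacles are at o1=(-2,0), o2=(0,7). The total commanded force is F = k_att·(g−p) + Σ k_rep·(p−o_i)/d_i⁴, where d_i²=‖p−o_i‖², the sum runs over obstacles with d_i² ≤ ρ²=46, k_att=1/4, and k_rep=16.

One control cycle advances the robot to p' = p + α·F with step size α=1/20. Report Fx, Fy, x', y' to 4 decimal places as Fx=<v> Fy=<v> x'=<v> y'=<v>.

Fx=1.3201 Fy=0.4883 x'=4.0660 y'=-0.9756

F_att = 1/4·(g−p) = 1/4·(5,2) = (1.2500,0.5000)
o1: d²=37 ≤ ρ²=46; F_rep = 16·(6,-1)/37² = (0.0701,-0.0117)
o2: d²=80 > ρ²=46 → inactive
F = F_att + ΣF_rep = (1.3201,0.4883)
p' = p + 1/20·F = (4.0660,-0.9756)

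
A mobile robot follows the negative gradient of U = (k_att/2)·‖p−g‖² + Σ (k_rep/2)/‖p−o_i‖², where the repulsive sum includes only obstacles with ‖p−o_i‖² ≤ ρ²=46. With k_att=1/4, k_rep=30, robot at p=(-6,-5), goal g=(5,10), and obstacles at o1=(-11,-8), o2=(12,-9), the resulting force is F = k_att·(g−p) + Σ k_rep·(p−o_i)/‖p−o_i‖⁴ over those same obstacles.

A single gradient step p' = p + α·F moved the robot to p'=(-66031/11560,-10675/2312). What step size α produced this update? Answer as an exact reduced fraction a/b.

α = 1/10

F_att = 1/4·(g−p) = 1/4·(11,15) = (2.7500,3.7500)
o1: d²=34 ≤ ρ²=46; F_rep = 30·(5,3)/34² = (0.1298,0.0779)
o2: d²=340 > ρ²=46 → inactive
F = F_att + ΣF_rep = (2.8798,3.8279)
Δp = p'−p = (0.2880,0.3828); α = Δx/Fx = (3329/11560) / (3329/1156) = 1/10
check: Δy/Fy = (885/2312) / (4425/1156) = 1/10 ✓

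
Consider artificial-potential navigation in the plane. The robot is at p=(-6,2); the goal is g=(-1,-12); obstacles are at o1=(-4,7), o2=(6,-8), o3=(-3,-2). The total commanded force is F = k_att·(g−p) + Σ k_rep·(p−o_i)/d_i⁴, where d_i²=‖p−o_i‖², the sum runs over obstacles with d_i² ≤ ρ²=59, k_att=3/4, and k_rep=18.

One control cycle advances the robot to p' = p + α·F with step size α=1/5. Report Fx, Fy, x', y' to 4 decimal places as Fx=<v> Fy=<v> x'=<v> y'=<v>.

Fx=3.6208 Fy=-10.4918 x'=-5.2758 y'=-0.0984

F_att = 3/4·(g−p) = 3/4·(5,-14) = (3.7500,-10.5000)
o1: d²=29 ≤ ρ²=59; F_rep = 18·(-2,-5)/29² = (-0.0428,-0.1070)
o2: d²=244 > ρ²=59 → inactive
o3: d²=25 ≤ ρ²=59; F_rep = 18·(-3,4)/25² = (-0.0864,0.1152)
F = F_att + ΣF_rep = (3.6208,-10.4918)
p' = p + 1/5·F = (-5.2758,-0.0984)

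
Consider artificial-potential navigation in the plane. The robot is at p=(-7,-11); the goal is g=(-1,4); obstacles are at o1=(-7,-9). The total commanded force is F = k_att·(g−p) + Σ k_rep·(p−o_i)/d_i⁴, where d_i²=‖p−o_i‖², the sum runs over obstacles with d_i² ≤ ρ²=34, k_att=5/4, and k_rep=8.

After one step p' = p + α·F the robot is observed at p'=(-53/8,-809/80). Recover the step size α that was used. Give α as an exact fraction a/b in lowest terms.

F_att = 5/4·(g−p) = 5/4·(6,15) = (7.5000,18.7500)
o1: d²=4 ≤ ρ²=34; F_rep = 8·(0,-2)/4² = (0.0000,-1.0000)
F = F_att + ΣF_rep = (7.5000,17.7500)
Δp = p'−p = (0.3750,0.8875); α = Δx/Fx = (3/8) / (15/2) = 1/20
check: Δy/Fy = (71/80) / (71/4) = 1/20 ✓

α = 1/20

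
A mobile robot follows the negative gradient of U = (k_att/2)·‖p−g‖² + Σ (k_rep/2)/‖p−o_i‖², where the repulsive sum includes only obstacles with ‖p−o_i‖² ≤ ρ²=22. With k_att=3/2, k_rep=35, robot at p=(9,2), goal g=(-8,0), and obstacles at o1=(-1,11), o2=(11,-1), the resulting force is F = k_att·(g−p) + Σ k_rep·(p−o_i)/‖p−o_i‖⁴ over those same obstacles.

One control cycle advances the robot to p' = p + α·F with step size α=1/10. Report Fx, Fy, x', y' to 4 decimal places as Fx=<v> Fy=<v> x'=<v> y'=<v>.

F_att = 3/2·(g−p) = 3/2·(-17,-2) = (-25.5000,-3.0000)
o1: d²=181 > ρ²=22 → inactive
o2: d²=13 ≤ ρ²=22; F_rep = 35·(-2,3)/13² = (-0.4142,0.6213)
F = F_att + ΣF_rep = (-25.9142,-2.3787)
p' = p + 1/10·F = (6.4086,1.7621)

Fx=-25.9142 Fy=-2.3787 x'=6.4086 y'=1.7621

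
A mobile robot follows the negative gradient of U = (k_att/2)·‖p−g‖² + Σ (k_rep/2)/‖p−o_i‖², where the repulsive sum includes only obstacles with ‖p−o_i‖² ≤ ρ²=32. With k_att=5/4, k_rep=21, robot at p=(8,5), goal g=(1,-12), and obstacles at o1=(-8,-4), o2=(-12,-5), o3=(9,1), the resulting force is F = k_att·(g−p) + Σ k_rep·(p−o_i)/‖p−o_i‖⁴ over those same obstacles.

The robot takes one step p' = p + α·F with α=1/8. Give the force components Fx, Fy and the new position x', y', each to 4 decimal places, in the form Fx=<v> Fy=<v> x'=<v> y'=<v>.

F_att = 5/4·(g−p) = 5/4·(-7,-17) = (-8.7500,-21.2500)
o1: d²=337 > ρ²=32 → inactive
o2: d²=500 > ρ²=32 → inactive
o3: d²=17 ≤ ρ²=32; F_rep = 21·(-1,4)/17² = (-0.0727,0.2907)
F = F_att + ΣF_rep = (-8.8227,-20.9593)
p' = p + 1/8·F = (6.8972,2.3801)

Fx=-8.8227 Fy=-20.9593 x'=6.8972 y'=2.3801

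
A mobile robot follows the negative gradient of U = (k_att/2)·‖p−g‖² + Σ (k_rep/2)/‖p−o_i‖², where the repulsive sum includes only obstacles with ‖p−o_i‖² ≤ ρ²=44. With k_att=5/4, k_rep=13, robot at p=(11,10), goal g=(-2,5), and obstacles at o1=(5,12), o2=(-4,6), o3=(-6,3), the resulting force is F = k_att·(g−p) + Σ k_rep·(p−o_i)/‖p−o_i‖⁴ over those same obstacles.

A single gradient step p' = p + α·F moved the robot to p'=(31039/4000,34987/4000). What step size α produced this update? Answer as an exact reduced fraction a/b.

F_att = 5/4·(g−p) = 5/4·(-13,-5) = (-16.2500,-6.2500)
o1: d²=40 ≤ ρ²=44; F_rep = 13·(6,-2)/40² = (0.0488,-0.0163)
o2: d²=241 > ρ²=44 → inactive
o3: d²=338 > ρ²=44 → inactive
F = F_att + ΣF_rep = (-16.2013,-6.2663)
Δp = p'−p = (-3.2403,-1.2532); α = Δx/Fx = (-12961/4000) / (-12961/800) = 1/5
check: Δy/Fy = (-5013/4000) / (-5013/800) = 1/5 ✓

α = 1/5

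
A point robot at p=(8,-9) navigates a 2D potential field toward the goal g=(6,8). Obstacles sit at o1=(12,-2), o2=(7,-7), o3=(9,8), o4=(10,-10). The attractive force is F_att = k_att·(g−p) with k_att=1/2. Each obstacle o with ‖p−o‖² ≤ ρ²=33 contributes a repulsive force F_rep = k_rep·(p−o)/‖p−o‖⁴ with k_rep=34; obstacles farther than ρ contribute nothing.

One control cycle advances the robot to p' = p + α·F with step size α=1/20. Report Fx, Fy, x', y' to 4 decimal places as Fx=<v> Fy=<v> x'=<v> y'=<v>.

F_att = 1/2·(g−p) = 1/2·(-2,17) = (-1.0000,8.5000)
o1: d²=65 > ρ²=33 → inactive
o2: d²=5 ≤ ρ²=33; F_rep = 34·(1,-2)/5² = (1.3600,-2.7200)
o3: d²=290 > ρ²=33 → inactive
o4: d²=5 ≤ ρ²=33; F_rep = 34·(-2,1)/5² = (-2.7200,1.3600)
F = F_att + ΣF_rep = (-2.3600,7.1400)
p' = p + 1/20·F = (7.8820,-8.6430)

Fx=-2.3600 Fy=7.1400 x'=7.8820 y'=-8.6430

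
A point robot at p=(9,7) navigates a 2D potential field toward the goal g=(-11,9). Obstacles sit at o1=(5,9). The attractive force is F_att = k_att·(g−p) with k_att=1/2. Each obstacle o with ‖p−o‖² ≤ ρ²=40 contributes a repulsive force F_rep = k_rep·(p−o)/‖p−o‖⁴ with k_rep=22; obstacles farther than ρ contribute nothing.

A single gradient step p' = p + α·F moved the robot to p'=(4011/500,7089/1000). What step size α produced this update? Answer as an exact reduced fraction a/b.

α = 1/10

F_att = 1/2·(g−p) = 1/2·(-20,2) = (-10.0000,1.0000)
o1: d²=20 ≤ ρ²=40; F_rep = 22·(4,-2)/20² = (0.2200,-0.1100)
F = F_att + ΣF_rep = (-9.7800,0.8900)
Δp = p'−p = (-0.9780,0.0890); α = Δx/Fx = (-489/500) / (-489/50) = 1/10
check: Δy/Fy = (89/1000) / (89/100) = 1/10 ✓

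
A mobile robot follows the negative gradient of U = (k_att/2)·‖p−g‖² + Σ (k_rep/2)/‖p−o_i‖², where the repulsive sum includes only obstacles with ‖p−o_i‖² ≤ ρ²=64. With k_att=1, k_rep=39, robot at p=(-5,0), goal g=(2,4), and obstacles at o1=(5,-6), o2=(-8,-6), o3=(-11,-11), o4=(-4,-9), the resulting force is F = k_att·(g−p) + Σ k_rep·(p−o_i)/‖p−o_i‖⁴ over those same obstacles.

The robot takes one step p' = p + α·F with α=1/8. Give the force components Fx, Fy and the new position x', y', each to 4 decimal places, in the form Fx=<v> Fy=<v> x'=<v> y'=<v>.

Fx=7.0578 Fy=4.1156 x'=-4.1178 y'=0.5144

F_att = 1·(g−p) = 1·(7,4) = (7.0000,4.0000)
o1: d²=136 > ρ²=64 → inactive
o2: d²=45 ≤ ρ²=64; F_rep = 39·(3,6)/45² = (0.0578,0.1156)
o3: d²=157 > ρ²=64 → inactive
o4: d²=82 > ρ²=64 → inactive
F = F_att + ΣF_rep = (7.0578,4.1156)
p' = p + 1/8·F = (-4.1178,0.5144)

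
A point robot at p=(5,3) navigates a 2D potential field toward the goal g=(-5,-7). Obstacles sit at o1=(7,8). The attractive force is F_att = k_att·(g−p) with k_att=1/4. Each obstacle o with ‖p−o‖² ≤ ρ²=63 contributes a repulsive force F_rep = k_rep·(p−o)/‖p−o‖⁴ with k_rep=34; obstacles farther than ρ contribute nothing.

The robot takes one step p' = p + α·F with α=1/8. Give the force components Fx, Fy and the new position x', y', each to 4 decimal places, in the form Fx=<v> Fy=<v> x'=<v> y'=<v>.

Fx=-2.5809 Fy=-2.7021 x'=4.6774 y'=2.6622

F_att = 1/4·(g−p) = 1/4·(-10,-10) = (-2.5000,-2.5000)
o1: d²=29 ≤ ρ²=63; F_rep = 34·(-2,-5)/29² = (-0.0809,-0.2021)
F = F_att + ΣF_rep = (-2.5809,-2.7021)
p' = p + 1/8·F = (4.6774,2.6622)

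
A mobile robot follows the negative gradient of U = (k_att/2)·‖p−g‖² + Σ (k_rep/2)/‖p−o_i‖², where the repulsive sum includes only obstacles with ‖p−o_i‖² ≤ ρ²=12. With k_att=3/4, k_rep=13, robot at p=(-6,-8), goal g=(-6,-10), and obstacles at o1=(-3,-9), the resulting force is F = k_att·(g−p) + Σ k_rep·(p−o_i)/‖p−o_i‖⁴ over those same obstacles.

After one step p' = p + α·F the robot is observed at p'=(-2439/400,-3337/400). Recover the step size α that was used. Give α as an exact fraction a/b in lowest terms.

α = 1/4

F_att = 3/4·(g−p) = 3/4·(0,-2) = (0.0000,-1.5000)
o1: d²=10 ≤ ρ²=12; F_rep = 13·(-3,1)/10² = (-0.3900,0.1300)
F = F_att + ΣF_rep = (-0.3900,-1.3700)
Δp = p'−p = (-0.0975,-0.3425); α = Δx/Fx = (-39/400) / (-39/100) = 1/4
check: Δy/Fy = (-137/400) / (-137/100) = 1/4 ✓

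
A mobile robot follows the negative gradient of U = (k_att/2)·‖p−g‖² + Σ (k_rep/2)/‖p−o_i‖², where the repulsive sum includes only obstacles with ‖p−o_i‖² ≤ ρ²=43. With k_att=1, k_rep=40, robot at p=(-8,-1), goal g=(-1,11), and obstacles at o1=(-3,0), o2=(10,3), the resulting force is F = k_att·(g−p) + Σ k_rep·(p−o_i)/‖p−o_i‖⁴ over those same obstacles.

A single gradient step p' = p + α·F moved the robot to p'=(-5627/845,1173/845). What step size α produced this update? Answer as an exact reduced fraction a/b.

F_att = 1·(g−p) = 1·(7,12) = (7.0000,12.0000)
o1: d²=26 ≤ ρ²=43; F_rep = 40·(-5,-1)/26² = (-0.2959,-0.0592)
o2: d²=340 > ρ²=43 → inactive
F = F_att + ΣF_rep = (6.7041,11.9408)
Δp = p'−p = (1.3408,2.3882); α = Δx/Fx = (1133/845) / (1133/169) = 1/5
check: Δy/Fy = (2018/845) / (2018/169) = 1/5 ✓

α = 1/5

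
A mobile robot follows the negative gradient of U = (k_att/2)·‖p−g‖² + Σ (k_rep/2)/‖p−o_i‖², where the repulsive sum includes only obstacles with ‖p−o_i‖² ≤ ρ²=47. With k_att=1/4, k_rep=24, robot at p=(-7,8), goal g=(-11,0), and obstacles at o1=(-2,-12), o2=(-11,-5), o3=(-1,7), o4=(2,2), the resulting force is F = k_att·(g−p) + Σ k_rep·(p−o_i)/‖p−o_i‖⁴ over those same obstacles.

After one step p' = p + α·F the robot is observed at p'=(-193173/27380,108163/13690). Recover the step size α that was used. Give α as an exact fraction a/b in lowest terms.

α = 1/20

F_att = 1/4·(g−p) = 1/4·(-4,-8) = (-1.0000,-2.0000)
o1: d²=425 > ρ²=47 → inactive
o2: d²=185 > ρ²=47 → inactive
o3: d²=37 ≤ ρ²=47; F_rep = 24·(-6,1)/37² = (-0.1052,0.0175)
o4: d²=117 > ρ²=47 → inactive
F = F_att + ΣF_rep = (-1.1052,-1.9825)
Δp = p'−p = (-0.0553,-0.0991); α = Δx/Fx = (-1513/27380) / (-1513/1369) = 1/20
check: Δy/Fy = (-1357/13690) / (-2714/1369) = 1/20 ✓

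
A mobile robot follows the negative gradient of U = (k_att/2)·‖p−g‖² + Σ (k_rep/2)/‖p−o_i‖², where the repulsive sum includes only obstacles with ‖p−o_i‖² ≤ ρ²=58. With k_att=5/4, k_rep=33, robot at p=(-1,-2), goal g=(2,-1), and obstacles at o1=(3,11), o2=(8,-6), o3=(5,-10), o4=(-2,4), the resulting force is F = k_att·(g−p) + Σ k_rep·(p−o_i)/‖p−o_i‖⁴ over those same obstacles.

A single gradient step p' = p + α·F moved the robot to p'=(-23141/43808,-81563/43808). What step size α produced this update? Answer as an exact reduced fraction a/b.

α = 1/8

F_att = 5/4·(g−p) = 5/4·(3,1) = (3.7500,1.2500)
o1: d²=185 > ρ²=58 → inactive
o2: d²=97 > ρ²=58 → inactive
o3: d²=100 > ρ²=58 → inactive
o4: d²=37 ≤ ρ²=58; F_rep = 33·(1,-6)/37² = (0.0241,-0.1446)
F = F_att + ΣF_rep = (3.7741,1.1054)
Δp = p'−p = (0.4718,0.1382); α = Δx/Fx = (20667/43808) / (20667/5476) = 1/8
check: Δy/Fy = (6053/43808) / (6053/5476) = 1/8 ✓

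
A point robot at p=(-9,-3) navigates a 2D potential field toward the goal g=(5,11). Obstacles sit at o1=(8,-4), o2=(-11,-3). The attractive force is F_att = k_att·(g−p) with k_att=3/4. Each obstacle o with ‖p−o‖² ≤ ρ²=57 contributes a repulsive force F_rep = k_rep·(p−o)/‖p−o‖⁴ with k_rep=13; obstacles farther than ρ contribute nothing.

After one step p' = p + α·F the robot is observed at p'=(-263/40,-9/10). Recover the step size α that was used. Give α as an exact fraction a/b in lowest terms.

F_att = 3/4·(g−p) = 3/4·(14,14) = (10.5000,10.5000)
o1: d²=290 > ρ²=57 → inactive
o2: d²=4 ≤ ρ²=57; F_rep = 13·(2,0)/4² = (1.6250,0.0000)
F = F_att + ΣF_rep = (12.1250,10.5000)
Δp = p'−p = (2.4250,2.1000); α = Δx/Fx = (97/40) / (97/8) = 1/5
check: Δy/Fy = (21/10) / (21/2) = 1/5 ✓

α = 1/5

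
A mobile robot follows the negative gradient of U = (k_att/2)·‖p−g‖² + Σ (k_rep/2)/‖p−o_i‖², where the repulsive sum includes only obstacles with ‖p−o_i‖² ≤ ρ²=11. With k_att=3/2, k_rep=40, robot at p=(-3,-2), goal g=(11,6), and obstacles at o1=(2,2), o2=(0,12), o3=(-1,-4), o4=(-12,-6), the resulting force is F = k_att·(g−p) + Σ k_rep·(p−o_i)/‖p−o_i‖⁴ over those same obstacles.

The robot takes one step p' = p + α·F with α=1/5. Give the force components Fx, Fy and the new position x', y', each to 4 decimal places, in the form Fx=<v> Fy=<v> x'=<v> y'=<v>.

F_att = 3/2·(g−p) = 3/2·(14,8) = (21.0000,12.0000)
o1: d²=41 > ρ²=11 → inactive
o2: d²=205 > ρ²=11 → inactive
o3: d²=8 ≤ ρ²=11; F_rep = 40·(-2,2)/8² = (-1.2500,1.2500)
o4: d²=97 > ρ²=11 → inactive
F = F_att + ΣF_rep = (19.7500,13.2500)
p' = p + 1/5·F = (0.9500,0.6500)

Fx=19.7500 Fy=13.2500 x'=0.9500 y'=0.6500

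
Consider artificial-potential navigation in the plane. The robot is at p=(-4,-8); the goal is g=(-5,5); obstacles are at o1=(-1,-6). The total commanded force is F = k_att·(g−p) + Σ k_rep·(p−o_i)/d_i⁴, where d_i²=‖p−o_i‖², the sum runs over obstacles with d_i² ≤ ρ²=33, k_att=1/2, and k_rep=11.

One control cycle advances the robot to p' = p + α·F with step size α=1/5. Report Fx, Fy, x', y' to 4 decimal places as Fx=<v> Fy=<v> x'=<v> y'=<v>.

Fx=-0.6953 Fy=6.3698 x'=-4.1391 y'=-6.7260

F_att = 1/2·(g−p) = 1/2·(-1,13) = (-0.5000,6.5000)
o1: d²=13 ≤ ρ²=33; F_rep = 11·(-3,-2)/13² = (-0.1953,-0.1302)
F = F_att + ΣF_rep = (-0.6953,6.3698)
p' = p + 1/5·F = (-4.1391,-6.7260)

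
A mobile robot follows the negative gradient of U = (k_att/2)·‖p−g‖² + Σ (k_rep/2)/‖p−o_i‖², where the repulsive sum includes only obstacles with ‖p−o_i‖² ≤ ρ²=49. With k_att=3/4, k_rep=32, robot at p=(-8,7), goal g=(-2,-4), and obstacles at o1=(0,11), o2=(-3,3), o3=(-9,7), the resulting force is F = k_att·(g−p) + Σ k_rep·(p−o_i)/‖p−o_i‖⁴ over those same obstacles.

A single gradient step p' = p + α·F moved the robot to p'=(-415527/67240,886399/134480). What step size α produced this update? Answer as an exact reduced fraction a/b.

F_att = 3/4·(g−p) = 3/4·(6,-11) = (4.5000,-8.2500)
o1: d²=80 > ρ²=49 → inactive
o2: d²=41 ≤ ρ²=49; F_rep = 32·(-5,4)/41² = (-0.0952,0.0761)
o3: d²=1 ≤ ρ²=49; F_rep = 32·(1,0)/1² = (32.0000,0.0000)
F = F_att + ΣF_rep = (36.4048,-8.1739)
Δp = p'−p = (1.8202,-0.4087); α = Δx/Fx = (122393/67240) / (122393/3362) = 1/20
check: Δy/Fy = (-54961/134480) / (-54961/6724) = 1/20 ✓

α = 1/20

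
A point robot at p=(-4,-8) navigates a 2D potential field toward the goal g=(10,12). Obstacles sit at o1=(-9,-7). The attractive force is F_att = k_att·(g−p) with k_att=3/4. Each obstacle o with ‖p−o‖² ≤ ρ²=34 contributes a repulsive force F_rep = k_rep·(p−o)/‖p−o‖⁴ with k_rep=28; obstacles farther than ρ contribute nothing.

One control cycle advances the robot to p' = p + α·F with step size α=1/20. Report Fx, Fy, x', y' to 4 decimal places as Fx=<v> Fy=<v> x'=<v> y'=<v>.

F_att = 3/4·(g−p) = 3/4·(14,20) = (10.5000,15.0000)
o1: d²=26 ≤ ρ²=34; F_rep = 28·(5,-1)/26² = (0.2071,-0.0414)
F = F_att + ΣF_rep = (10.7071,14.9586)
p' = p + 1/20·F = (-3.4646,-7.2521)

Fx=10.7071 Fy=14.9586 x'=-3.4646 y'=-7.2521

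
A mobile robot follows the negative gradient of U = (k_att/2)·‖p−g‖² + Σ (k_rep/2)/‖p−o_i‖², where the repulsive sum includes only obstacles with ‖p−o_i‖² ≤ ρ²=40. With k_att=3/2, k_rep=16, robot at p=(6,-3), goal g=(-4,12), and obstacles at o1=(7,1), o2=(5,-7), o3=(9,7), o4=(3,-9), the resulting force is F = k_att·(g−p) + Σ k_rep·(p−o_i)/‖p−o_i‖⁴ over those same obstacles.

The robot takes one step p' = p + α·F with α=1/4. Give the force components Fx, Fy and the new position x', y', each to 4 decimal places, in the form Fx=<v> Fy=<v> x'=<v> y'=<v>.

F_att = 3/2·(g−p) = 3/2·(-10,15) = (-15.0000,22.5000)
o1: d²=17 ≤ ρ²=40; F_rep = 16·(-1,-4)/17² = (-0.0554,-0.2215)
o2: d²=17 ≤ ρ²=40; F_rep = 16·(1,4)/17² = (0.0554,0.2215)
o3: d²=109 > ρ²=40 → inactive
o4: d²=45 > ρ²=40 → inactive
F = F_att + ΣF_rep = (-15.0000,22.5000)
p' = p + 1/4·F = (2.2500,2.6250)

Fx=-15.0000 Fy=22.5000 x'=2.2500 y'=2.6250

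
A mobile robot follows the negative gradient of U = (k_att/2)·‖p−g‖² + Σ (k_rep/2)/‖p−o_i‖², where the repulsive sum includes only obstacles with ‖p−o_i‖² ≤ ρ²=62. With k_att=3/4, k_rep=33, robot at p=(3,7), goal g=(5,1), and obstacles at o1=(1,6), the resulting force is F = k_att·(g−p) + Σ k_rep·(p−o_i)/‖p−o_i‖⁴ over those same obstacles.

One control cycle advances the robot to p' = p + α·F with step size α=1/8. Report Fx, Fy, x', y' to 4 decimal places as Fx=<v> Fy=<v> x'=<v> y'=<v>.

Fx=4.1400 Fy=-3.1800 x'=3.5175 y'=6.6025

F_att = 3/4·(g−p) = 3/4·(2,-6) = (1.5000,-4.5000)
o1: d²=5 ≤ ρ²=62; F_rep = 33·(2,1)/5² = (2.6400,1.3200)
F = F_att + ΣF_rep = (4.1400,-3.1800)
p' = p + 1/8·F = (3.5175,6.6025)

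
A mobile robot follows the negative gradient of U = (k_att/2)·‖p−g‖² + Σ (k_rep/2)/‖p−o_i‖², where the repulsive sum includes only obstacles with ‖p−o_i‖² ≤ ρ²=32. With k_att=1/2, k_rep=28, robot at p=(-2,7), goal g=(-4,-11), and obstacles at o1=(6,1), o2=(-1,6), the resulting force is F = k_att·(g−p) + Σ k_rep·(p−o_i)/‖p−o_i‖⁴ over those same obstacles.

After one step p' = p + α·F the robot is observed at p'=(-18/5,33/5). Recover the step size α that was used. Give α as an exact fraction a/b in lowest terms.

F_att = 1/2·(g−p) = 1/2·(-2,-18) = (-1.0000,-9.0000)
o1: d²=100 > ρ²=32 → inactive
o2: d²=2 ≤ ρ²=32; F_rep = 28·(-1,1)/2² = (-7.0000,7.0000)
F = F_att + ΣF_rep = (-8.0000,-2.0000)
Δp = p'−p = (-1.6000,-0.4000); α = Δx/Fx = (-8/5) / (-8) = 1/5
check: Δy/Fy = (-2/5) / (-2) = 1/5 ✓

α = 1/5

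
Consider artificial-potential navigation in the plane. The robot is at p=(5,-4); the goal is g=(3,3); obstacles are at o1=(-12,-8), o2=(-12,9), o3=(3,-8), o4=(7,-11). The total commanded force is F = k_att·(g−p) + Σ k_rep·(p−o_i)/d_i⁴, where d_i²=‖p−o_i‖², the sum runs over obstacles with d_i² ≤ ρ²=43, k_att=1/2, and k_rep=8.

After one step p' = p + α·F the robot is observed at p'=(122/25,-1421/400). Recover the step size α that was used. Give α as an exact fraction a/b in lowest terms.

F_att = 1/2·(g−p) = 1/2·(-2,7) = (-1.0000,3.5000)
o1: d²=305 > ρ²=43 → inactive
o2: d²=458 > ρ²=43 → inactive
o3: d²=20 ≤ ρ²=43; F_rep = 8·(2,4)/20² = (0.0400,0.0800)
o4: d²=53 > ρ²=43 → inactive
F = F_att + ΣF_rep = (-0.9600,3.5800)
Δp = p'−p = (-0.1200,0.4475); α = Δx/Fx = (-3/25) / (-24/25) = 1/8
check: Δy/Fy = (179/400) / (179/50) = 1/8 ✓

α = 1/8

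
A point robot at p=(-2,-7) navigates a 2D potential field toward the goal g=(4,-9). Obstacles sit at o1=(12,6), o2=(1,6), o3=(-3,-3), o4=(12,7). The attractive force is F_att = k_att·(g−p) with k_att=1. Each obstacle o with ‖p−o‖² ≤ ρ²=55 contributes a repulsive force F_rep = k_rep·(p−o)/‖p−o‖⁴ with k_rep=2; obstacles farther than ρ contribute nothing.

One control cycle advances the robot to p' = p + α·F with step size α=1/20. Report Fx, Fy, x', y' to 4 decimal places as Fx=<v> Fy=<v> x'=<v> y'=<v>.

F_att = 1·(g−p) = 1·(6,-2) = (6.0000,-2.0000)
o1: d²=365 > ρ²=55 → inactive
o2: d²=178 > ρ²=55 → inactive
o3: d²=17 ≤ ρ²=55; F_rep = 2·(1,-4)/17² = (0.0069,-0.0277)
o4: d²=392 > ρ²=55 → inactive
F = F_att + ΣF_rep = (6.0069,-2.0277)
p' = p + 1/20·F = (-1.6997,-7.1014)

Fx=6.0069 Fy=-2.0277 x'=-1.6997 y'=-7.1014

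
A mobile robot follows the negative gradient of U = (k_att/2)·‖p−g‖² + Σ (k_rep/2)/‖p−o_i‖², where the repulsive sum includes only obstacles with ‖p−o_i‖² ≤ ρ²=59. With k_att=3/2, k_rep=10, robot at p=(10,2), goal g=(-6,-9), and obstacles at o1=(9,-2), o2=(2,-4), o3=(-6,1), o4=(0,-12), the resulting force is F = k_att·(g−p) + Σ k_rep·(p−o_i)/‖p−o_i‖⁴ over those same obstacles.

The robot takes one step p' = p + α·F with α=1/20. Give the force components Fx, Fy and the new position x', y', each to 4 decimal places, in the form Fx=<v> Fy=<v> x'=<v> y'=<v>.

Fx=-23.9654 Fy=-16.3616 x'=8.8017 y'=1.1819

F_att = 3/2·(g−p) = 3/2·(-16,-11) = (-24.0000,-16.5000)
o1: d²=17 ≤ ρ²=59; F_rep = 10·(1,4)/17² = (0.0346,0.1384)
o2: d²=100 > ρ²=59 → inactive
o3: d²=257 > ρ²=59 → inactive
o4: d²=296 > ρ²=59 → inactive
F = F_att + ΣF_rep = (-23.9654,-16.3616)
p' = p + 1/20·F = (8.8017,1.1819)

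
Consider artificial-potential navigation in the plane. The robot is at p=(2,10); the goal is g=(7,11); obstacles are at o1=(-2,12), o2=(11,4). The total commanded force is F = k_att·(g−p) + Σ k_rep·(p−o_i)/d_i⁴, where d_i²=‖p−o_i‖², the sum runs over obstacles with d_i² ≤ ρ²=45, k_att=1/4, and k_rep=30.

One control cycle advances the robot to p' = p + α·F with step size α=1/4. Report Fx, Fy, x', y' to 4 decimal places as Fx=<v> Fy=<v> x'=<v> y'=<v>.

Fx=1.5500 Fy=0.1000 x'=2.3875 y'=10.0250

F_att = 1/4·(g−p) = 1/4·(5,1) = (1.2500,0.2500)
o1: d²=20 ≤ ρ²=45; F_rep = 30·(4,-2)/20² = (0.3000,-0.1500)
o2: d²=117 > ρ²=45 → inactive
F = F_att + ΣF_rep = (1.5500,0.1000)
p' = p + 1/4·F = (2.3875,10.0250)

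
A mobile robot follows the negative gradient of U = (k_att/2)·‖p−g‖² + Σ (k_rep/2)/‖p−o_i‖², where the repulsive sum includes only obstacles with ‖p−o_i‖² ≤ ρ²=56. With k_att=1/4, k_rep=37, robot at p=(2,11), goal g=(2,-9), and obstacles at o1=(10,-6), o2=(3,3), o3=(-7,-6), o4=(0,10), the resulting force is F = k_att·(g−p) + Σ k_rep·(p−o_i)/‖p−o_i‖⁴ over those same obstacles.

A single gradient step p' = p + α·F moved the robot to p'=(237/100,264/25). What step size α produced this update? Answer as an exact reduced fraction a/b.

F_att = 1/4·(g−p) = 1/4·(0,-20) = (0.0000,-5.0000)
o1: d²=353 > ρ²=56 → inactive
o2: d²=65 > ρ²=56 → inactive
o3: d²=370 > ρ²=56 → inactive
o4: d²=5 ≤ ρ²=56; F_rep = 37·(2,1)/5² = (2.9600,1.4800)
F = F_att + ΣF_rep = (2.9600,-3.5200)
Δp = p'−p = (0.3700,-0.4400); α = Δx/Fx = (37/100) / (74/25) = 1/8
check: Δy/Fy = (-11/25) / (-88/25) = 1/8 ✓

α = 1/8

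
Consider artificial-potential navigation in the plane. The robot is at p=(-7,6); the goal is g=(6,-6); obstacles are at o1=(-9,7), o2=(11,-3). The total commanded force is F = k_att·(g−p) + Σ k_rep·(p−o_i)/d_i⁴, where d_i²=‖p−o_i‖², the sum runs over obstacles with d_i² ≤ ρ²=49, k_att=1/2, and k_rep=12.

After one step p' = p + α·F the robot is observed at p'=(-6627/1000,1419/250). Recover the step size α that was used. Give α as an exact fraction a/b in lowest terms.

F_att = 1/2·(g−p) = 1/2·(13,-12) = (6.5000,-6.0000)
o1: d²=5 ≤ ρ²=49; F_rep = 12·(2,-1)/5² = (0.9600,-0.4800)
o2: d²=405 > ρ²=49 → inactive
F = F_att + ΣF_rep = (7.4600,-6.4800)
Δp = p'−p = (0.3730,-0.3240); α = Δx/Fx = (373/1000) / (373/50) = 1/20
check: Δy/Fy = (-81/250) / (-162/25) = 1/20 ✓

α = 1/20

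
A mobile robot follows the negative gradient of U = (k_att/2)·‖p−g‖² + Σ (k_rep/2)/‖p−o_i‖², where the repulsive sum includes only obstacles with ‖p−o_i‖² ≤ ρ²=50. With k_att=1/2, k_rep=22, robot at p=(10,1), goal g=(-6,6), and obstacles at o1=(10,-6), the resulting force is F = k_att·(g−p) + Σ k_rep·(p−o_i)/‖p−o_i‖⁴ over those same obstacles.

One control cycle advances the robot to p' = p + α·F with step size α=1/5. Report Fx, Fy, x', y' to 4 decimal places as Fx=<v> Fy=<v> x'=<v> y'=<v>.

F_att = 1/2·(g−p) = 1/2·(-16,5) = (-8.0000,2.5000)
o1: d²=49 ≤ ρ²=50; F_rep = 22·(0,7)/49² = (0.0000,0.0641)
F = F_att + ΣF_rep = (-8.0000,2.5641)
p' = p + 1/5·F = (8.4000,1.5128)

Fx=-8.0000 Fy=2.5641 x'=8.4000 y'=1.5128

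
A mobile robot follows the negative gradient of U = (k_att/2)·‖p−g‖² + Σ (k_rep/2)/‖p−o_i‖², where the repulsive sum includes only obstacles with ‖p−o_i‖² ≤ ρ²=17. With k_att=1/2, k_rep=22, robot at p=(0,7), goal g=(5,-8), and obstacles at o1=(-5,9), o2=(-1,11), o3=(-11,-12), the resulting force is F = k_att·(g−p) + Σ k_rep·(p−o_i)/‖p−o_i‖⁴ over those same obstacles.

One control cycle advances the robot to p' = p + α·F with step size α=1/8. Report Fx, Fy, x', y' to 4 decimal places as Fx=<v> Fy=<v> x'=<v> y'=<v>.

F_att = 1/2·(g−p) = 1/2·(5,-15) = (2.5000,-7.5000)
o1: d²=29 > ρ²=17 → inactive
o2: d²=17 ≤ ρ²=17; F_rep = 22·(1,-4)/17² = (0.0761,-0.3045)
o3: d²=482 > ρ²=17 → inactive
F = F_att + ΣF_rep = (2.5761,-7.8045)
p' = p + 1/8·F = (0.3220,6.0244)

Fx=2.5761 Fy=-7.8045 x'=0.3220 y'=6.0244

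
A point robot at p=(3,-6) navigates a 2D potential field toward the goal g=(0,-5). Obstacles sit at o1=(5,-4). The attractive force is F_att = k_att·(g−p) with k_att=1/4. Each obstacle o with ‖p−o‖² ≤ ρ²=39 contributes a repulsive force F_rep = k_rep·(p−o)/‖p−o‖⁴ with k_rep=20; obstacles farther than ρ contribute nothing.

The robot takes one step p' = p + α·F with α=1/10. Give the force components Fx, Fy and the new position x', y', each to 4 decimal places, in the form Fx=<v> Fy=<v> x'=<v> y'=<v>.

Fx=-1.3750 Fy=-0.3750 x'=2.8625 y'=-6.0375

F_att = 1/4·(g−p) = 1/4·(-3,1) = (-0.7500,0.2500)
o1: d²=8 ≤ ρ²=39; F_rep = 20·(-2,-2)/8² = (-0.6250,-0.6250)
F = F_att + ΣF_rep = (-1.3750,-0.3750)
p' = p + 1/10·F = (2.8625,-6.0375)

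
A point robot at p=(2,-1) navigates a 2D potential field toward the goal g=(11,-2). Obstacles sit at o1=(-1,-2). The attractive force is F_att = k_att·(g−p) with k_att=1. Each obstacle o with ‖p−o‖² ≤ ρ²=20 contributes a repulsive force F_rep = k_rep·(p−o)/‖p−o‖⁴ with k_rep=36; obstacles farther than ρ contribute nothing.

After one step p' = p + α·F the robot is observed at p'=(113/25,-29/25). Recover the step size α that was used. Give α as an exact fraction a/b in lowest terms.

F_att = 1·(g−p) = 1·(9,-1) = (9.0000,-1.0000)
o1: d²=10 ≤ ρ²=20; F_rep = 36·(3,1)/10² = (1.0800,0.3600)
F = F_att + ΣF_rep = (10.0800,-0.6400)
Δp = p'−p = (2.5200,-0.1600); α = Δx/Fx = (63/25) / (252/25) = 1/4
check: Δy/Fy = (-4/25) / (-16/25) = 1/4 ✓

α = 1/4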